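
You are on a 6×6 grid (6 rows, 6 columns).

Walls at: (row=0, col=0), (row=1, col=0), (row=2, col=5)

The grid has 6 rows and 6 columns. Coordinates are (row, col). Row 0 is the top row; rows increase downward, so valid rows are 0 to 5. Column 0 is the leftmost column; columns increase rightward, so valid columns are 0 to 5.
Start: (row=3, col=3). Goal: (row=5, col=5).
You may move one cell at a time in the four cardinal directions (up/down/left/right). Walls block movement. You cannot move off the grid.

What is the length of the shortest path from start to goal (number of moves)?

Answer: Shortest path length: 4

Derivation:
BFS from (row=3, col=3) until reaching (row=5, col=5):
  Distance 0: (row=3, col=3)
  Distance 1: (row=2, col=3), (row=3, col=2), (row=3, col=4), (row=4, col=3)
  Distance 2: (row=1, col=3), (row=2, col=2), (row=2, col=4), (row=3, col=1), (row=3, col=5), (row=4, col=2), (row=4, col=4), (row=5, col=3)
  Distance 3: (row=0, col=3), (row=1, col=2), (row=1, col=4), (row=2, col=1), (row=3, col=0), (row=4, col=1), (row=4, col=5), (row=5, col=2), (row=5, col=4)
  Distance 4: (row=0, col=2), (row=0, col=4), (row=1, col=1), (row=1, col=5), (row=2, col=0), (row=4, col=0), (row=5, col=1), (row=5, col=5)  <- goal reached here
One shortest path (4 moves): (row=3, col=3) -> (row=3, col=4) -> (row=3, col=5) -> (row=4, col=5) -> (row=5, col=5)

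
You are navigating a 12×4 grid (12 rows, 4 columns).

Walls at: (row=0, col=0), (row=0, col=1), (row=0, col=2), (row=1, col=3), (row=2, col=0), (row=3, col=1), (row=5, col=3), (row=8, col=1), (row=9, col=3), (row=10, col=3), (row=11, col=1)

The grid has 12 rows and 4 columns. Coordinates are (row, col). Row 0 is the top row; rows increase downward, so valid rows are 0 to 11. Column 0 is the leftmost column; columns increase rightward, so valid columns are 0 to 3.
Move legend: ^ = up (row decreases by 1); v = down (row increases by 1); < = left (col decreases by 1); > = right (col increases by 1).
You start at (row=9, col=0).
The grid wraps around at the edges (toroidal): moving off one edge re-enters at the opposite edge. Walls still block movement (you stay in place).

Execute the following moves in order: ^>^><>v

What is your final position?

Start: (row=9, col=0)
  ^ (up): (row=9, col=0) -> (row=8, col=0)
  > (right): blocked, stay at (row=8, col=0)
  ^ (up): (row=8, col=0) -> (row=7, col=0)
  > (right): (row=7, col=0) -> (row=7, col=1)
  < (left): (row=7, col=1) -> (row=7, col=0)
  > (right): (row=7, col=0) -> (row=7, col=1)
  v (down): blocked, stay at (row=7, col=1)
Final: (row=7, col=1)

Answer: Final position: (row=7, col=1)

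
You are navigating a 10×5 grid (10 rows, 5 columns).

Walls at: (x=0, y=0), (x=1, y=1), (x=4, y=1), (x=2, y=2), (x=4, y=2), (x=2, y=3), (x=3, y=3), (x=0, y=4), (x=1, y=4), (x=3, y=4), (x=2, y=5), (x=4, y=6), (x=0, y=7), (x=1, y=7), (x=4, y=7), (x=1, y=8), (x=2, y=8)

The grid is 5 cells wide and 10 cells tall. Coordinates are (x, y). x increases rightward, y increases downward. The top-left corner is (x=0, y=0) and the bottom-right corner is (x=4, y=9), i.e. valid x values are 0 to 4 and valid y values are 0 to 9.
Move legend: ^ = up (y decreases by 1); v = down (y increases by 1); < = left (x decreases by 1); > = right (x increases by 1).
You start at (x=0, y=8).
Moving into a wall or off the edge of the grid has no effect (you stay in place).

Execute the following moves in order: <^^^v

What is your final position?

Start: (x=0, y=8)
  < (left): blocked, stay at (x=0, y=8)
  [×3]^ (up): blocked, stay at (x=0, y=8)
  v (down): (x=0, y=8) -> (x=0, y=9)
Final: (x=0, y=9)

Answer: Final position: (x=0, y=9)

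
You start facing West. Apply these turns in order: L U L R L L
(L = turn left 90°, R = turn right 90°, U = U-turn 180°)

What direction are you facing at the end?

Start: West
  L (left (90° counter-clockwise)) -> South
  U (U-turn (180°)) -> North
  L (left (90° counter-clockwise)) -> West
  R (right (90° clockwise)) -> North
  L (left (90° counter-clockwise)) -> West
  L (left (90° counter-clockwise)) -> South
Final: South

Answer: Final heading: South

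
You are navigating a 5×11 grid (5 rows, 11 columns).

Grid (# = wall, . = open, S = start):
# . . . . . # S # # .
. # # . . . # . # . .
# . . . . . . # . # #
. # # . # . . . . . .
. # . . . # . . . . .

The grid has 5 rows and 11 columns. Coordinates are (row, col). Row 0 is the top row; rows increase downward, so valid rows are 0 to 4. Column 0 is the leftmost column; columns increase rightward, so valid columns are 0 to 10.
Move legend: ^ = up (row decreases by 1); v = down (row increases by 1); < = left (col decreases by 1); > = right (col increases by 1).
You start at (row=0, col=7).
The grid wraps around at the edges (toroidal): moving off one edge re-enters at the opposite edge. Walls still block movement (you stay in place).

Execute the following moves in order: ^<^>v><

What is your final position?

Start: (row=0, col=7)
  ^ (up): (row=0, col=7) -> (row=4, col=7)
  < (left): (row=4, col=7) -> (row=4, col=6)
  ^ (up): (row=4, col=6) -> (row=3, col=6)
  > (right): (row=3, col=6) -> (row=3, col=7)
  v (down): (row=3, col=7) -> (row=4, col=7)
  > (right): (row=4, col=7) -> (row=4, col=8)
  < (left): (row=4, col=8) -> (row=4, col=7)
Final: (row=4, col=7)

Answer: Final position: (row=4, col=7)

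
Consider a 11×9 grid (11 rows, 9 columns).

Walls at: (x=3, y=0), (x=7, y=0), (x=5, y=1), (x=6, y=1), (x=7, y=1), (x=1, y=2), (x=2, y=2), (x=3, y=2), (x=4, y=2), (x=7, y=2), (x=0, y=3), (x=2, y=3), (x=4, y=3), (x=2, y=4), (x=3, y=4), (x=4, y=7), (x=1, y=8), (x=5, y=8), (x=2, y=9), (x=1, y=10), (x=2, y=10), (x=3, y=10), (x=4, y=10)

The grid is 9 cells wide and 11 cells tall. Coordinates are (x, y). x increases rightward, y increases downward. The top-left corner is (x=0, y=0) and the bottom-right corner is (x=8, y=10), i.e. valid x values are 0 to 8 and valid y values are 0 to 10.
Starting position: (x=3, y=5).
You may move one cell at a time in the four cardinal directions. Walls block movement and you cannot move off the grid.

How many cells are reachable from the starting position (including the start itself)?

Answer: Reachable cells: 63

Derivation:
BFS flood-fill from (x=3, y=5):
  Distance 0: (x=3, y=5)
  Distance 1: (x=2, y=5), (x=4, y=5), (x=3, y=6)
  Distance 2: (x=4, y=4), (x=1, y=5), (x=5, y=5), (x=2, y=6), (x=4, y=6), (x=3, y=7)
  Distance 3: (x=1, y=4), (x=5, y=4), (x=0, y=5), (x=6, y=5), (x=1, y=6), (x=5, y=6), (x=2, y=7), (x=3, y=8)
  Distance 4: (x=1, y=3), (x=5, y=3), (x=0, y=4), (x=6, y=4), (x=7, y=5), (x=0, y=6), (x=6, y=6), (x=1, y=7), (x=5, y=7), (x=2, y=8), (x=4, y=8), (x=3, y=9)
  Distance 5: (x=5, y=2), (x=6, y=3), (x=7, y=4), (x=8, y=5), (x=7, y=6), (x=0, y=7), (x=6, y=7), (x=4, y=9)
  Distance 6: (x=6, y=2), (x=7, y=3), (x=8, y=4), (x=8, y=6), (x=7, y=7), (x=0, y=8), (x=6, y=8), (x=5, y=9)
  Distance 7: (x=8, y=3), (x=8, y=7), (x=7, y=8), (x=0, y=9), (x=6, y=9), (x=5, y=10)
  Distance 8: (x=8, y=2), (x=8, y=8), (x=1, y=9), (x=7, y=9), (x=0, y=10), (x=6, y=10)
  Distance 9: (x=8, y=1), (x=8, y=9), (x=7, y=10)
  Distance 10: (x=8, y=0), (x=8, y=10)
Total reachable: 63 (grid has 76 open cells total)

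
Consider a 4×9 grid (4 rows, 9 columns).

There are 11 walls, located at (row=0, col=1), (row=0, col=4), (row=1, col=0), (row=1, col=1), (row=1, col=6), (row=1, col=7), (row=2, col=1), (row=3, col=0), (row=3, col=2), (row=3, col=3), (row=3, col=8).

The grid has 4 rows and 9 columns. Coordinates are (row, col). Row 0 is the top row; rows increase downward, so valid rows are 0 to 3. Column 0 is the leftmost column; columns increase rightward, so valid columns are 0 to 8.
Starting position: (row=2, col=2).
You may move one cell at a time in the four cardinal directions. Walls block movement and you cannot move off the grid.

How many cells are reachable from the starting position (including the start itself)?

BFS flood-fill from (row=2, col=2):
  Distance 0: (row=2, col=2)
  Distance 1: (row=1, col=2), (row=2, col=3)
  Distance 2: (row=0, col=2), (row=1, col=3), (row=2, col=4)
  Distance 3: (row=0, col=3), (row=1, col=4), (row=2, col=5), (row=3, col=4)
  Distance 4: (row=1, col=5), (row=2, col=6), (row=3, col=5)
  Distance 5: (row=0, col=5), (row=2, col=7), (row=3, col=6)
  Distance 6: (row=0, col=6), (row=2, col=8), (row=3, col=7)
  Distance 7: (row=0, col=7), (row=1, col=8)
  Distance 8: (row=0, col=8)
Total reachable: 22 (grid has 25 open cells total)

Answer: Reachable cells: 22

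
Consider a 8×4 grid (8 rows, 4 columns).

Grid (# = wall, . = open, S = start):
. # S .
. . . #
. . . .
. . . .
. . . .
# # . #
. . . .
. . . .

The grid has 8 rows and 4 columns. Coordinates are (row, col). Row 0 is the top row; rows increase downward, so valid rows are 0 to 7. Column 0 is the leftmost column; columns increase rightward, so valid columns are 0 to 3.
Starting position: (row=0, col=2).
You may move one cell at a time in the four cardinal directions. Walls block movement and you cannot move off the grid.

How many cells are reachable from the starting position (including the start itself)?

Answer: Reachable cells: 27

Derivation:
BFS flood-fill from (row=0, col=2):
  Distance 0: (row=0, col=2)
  Distance 1: (row=0, col=3), (row=1, col=2)
  Distance 2: (row=1, col=1), (row=2, col=2)
  Distance 3: (row=1, col=0), (row=2, col=1), (row=2, col=3), (row=3, col=2)
  Distance 4: (row=0, col=0), (row=2, col=0), (row=3, col=1), (row=3, col=3), (row=4, col=2)
  Distance 5: (row=3, col=0), (row=4, col=1), (row=4, col=3), (row=5, col=2)
  Distance 6: (row=4, col=0), (row=6, col=2)
  Distance 7: (row=6, col=1), (row=6, col=3), (row=7, col=2)
  Distance 8: (row=6, col=0), (row=7, col=1), (row=7, col=3)
  Distance 9: (row=7, col=0)
Total reachable: 27 (grid has 27 open cells total)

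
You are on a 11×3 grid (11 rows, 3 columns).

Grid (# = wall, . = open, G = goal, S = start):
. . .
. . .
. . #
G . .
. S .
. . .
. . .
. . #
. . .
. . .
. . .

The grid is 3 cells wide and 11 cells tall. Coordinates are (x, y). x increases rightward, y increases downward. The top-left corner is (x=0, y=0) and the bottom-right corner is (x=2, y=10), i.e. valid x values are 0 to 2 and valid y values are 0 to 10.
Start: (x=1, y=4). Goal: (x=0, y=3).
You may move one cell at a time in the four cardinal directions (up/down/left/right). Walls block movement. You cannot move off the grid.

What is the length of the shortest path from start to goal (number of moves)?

Answer: Shortest path length: 2

Derivation:
BFS from (x=1, y=4) until reaching (x=0, y=3):
  Distance 0: (x=1, y=4)
  Distance 1: (x=1, y=3), (x=0, y=4), (x=2, y=4), (x=1, y=5)
  Distance 2: (x=1, y=2), (x=0, y=3), (x=2, y=3), (x=0, y=5), (x=2, y=5), (x=1, y=6)  <- goal reached here
One shortest path (2 moves): (x=1, y=4) -> (x=0, y=4) -> (x=0, y=3)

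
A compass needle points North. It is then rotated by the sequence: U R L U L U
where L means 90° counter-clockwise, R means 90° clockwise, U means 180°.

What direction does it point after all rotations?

Start: North
  U (U-turn (180°)) -> South
  R (right (90° clockwise)) -> West
  L (left (90° counter-clockwise)) -> South
  U (U-turn (180°)) -> North
  L (left (90° counter-clockwise)) -> West
  U (U-turn (180°)) -> East
Final: East

Answer: Final heading: East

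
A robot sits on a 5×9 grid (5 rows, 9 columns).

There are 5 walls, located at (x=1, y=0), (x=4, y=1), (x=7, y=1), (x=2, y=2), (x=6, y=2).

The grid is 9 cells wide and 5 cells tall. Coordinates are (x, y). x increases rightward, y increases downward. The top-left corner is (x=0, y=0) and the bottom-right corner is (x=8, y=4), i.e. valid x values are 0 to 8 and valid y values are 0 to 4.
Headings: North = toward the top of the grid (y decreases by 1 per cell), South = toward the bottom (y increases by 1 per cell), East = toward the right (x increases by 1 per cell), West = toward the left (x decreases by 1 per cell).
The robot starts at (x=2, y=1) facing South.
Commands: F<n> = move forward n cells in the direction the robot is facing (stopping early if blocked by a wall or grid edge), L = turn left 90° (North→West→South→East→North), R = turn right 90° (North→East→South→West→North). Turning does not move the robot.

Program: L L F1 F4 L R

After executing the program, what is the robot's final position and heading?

Start: (x=2, y=1), facing South
  L: turn left, now facing East
  L: turn left, now facing North
  F1: move forward 1, now at (x=2, y=0)
  F4: move forward 0/4 (blocked), now at (x=2, y=0)
  L: turn left, now facing West
  R: turn right, now facing North
Final: (x=2, y=0), facing North

Answer: Final position: (x=2, y=0), facing North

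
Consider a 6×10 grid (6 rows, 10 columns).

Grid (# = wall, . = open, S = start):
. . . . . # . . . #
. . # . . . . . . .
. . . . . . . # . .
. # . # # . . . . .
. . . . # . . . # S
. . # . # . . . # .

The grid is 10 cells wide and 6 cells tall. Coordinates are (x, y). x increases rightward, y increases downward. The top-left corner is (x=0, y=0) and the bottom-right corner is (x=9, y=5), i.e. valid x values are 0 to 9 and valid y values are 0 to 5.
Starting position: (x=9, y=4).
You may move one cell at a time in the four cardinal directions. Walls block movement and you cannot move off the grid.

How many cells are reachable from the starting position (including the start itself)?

Answer: Reachable cells: 48

Derivation:
BFS flood-fill from (x=9, y=4):
  Distance 0: (x=9, y=4)
  Distance 1: (x=9, y=3), (x=9, y=5)
  Distance 2: (x=9, y=2), (x=8, y=3)
  Distance 3: (x=9, y=1), (x=8, y=2), (x=7, y=3)
  Distance 4: (x=8, y=1), (x=6, y=3), (x=7, y=4)
  Distance 5: (x=8, y=0), (x=7, y=1), (x=6, y=2), (x=5, y=3), (x=6, y=4), (x=7, y=5)
  Distance 6: (x=7, y=0), (x=6, y=1), (x=5, y=2), (x=5, y=4), (x=6, y=5)
  Distance 7: (x=6, y=0), (x=5, y=1), (x=4, y=2), (x=5, y=5)
  Distance 8: (x=4, y=1), (x=3, y=2)
  Distance 9: (x=4, y=0), (x=3, y=1), (x=2, y=2)
  Distance 10: (x=3, y=0), (x=1, y=2), (x=2, y=3)
  Distance 11: (x=2, y=0), (x=1, y=1), (x=0, y=2), (x=2, y=4)
  Distance 12: (x=1, y=0), (x=0, y=1), (x=0, y=3), (x=1, y=4), (x=3, y=4)
  Distance 13: (x=0, y=0), (x=0, y=4), (x=1, y=5), (x=3, y=5)
  Distance 14: (x=0, y=5)
Total reachable: 48 (grid has 48 open cells total)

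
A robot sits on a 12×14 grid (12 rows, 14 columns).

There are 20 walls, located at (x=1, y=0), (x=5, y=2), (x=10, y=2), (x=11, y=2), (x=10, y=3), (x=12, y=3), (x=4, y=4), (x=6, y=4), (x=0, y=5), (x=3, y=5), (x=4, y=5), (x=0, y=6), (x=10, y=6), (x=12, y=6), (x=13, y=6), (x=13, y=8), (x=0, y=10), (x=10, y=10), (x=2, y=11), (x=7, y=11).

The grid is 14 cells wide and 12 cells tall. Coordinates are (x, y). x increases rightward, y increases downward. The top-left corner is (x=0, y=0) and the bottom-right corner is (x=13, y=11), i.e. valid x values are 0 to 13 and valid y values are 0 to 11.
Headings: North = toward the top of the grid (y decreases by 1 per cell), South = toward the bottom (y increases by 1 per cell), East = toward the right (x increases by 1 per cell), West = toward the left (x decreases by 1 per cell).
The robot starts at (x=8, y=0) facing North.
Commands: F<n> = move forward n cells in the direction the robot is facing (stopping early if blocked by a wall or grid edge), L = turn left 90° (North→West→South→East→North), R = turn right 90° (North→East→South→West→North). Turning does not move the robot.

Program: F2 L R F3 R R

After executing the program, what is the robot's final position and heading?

Start: (x=8, y=0), facing North
  F2: move forward 0/2 (blocked), now at (x=8, y=0)
  L: turn left, now facing West
  R: turn right, now facing North
  F3: move forward 0/3 (blocked), now at (x=8, y=0)
  R: turn right, now facing East
  R: turn right, now facing South
Final: (x=8, y=0), facing South

Answer: Final position: (x=8, y=0), facing South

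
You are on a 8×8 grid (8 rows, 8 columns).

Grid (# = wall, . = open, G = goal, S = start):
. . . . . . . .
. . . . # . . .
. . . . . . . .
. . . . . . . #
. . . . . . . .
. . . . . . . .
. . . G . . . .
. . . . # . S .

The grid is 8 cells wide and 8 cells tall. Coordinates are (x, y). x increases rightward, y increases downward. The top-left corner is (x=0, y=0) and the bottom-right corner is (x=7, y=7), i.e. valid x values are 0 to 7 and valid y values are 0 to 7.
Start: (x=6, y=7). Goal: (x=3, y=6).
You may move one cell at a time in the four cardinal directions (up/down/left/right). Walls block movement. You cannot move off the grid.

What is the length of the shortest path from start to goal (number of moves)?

BFS from (x=6, y=7) until reaching (x=3, y=6):
  Distance 0: (x=6, y=7)
  Distance 1: (x=6, y=6), (x=5, y=7), (x=7, y=7)
  Distance 2: (x=6, y=5), (x=5, y=6), (x=7, y=6)
  Distance 3: (x=6, y=4), (x=5, y=5), (x=7, y=5), (x=4, y=6)
  Distance 4: (x=6, y=3), (x=5, y=4), (x=7, y=4), (x=4, y=5), (x=3, y=6)  <- goal reached here
One shortest path (4 moves): (x=6, y=7) -> (x=5, y=7) -> (x=5, y=6) -> (x=4, y=6) -> (x=3, y=6)

Answer: Shortest path length: 4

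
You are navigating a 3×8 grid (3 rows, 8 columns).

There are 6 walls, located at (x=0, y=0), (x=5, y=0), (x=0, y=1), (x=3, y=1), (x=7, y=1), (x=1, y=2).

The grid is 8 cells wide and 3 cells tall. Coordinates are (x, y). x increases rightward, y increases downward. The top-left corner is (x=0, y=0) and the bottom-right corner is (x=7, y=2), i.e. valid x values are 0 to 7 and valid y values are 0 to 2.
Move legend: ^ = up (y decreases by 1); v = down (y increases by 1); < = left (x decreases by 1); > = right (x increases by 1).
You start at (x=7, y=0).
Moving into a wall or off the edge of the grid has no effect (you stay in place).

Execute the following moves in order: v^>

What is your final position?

Start: (x=7, y=0)
  v (down): blocked, stay at (x=7, y=0)
  ^ (up): blocked, stay at (x=7, y=0)
  > (right): blocked, stay at (x=7, y=0)
Final: (x=7, y=0)

Answer: Final position: (x=7, y=0)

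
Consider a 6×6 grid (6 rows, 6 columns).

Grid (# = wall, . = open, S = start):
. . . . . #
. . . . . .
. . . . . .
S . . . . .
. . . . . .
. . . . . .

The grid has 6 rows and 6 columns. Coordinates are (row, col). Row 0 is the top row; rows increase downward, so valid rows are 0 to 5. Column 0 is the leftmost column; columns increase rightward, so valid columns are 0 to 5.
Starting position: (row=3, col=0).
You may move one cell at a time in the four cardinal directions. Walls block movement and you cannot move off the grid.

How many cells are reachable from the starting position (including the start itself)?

BFS flood-fill from (row=3, col=0):
  Distance 0: (row=3, col=0)
  Distance 1: (row=2, col=0), (row=3, col=1), (row=4, col=0)
  Distance 2: (row=1, col=0), (row=2, col=1), (row=3, col=2), (row=4, col=1), (row=5, col=0)
  Distance 3: (row=0, col=0), (row=1, col=1), (row=2, col=2), (row=3, col=3), (row=4, col=2), (row=5, col=1)
  Distance 4: (row=0, col=1), (row=1, col=2), (row=2, col=3), (row=3, col=4), (row=4, col=3), (row=5, col=2)
  Distance 5: (row=0, col=2), (row=1, col=3), (row=2, col=4), (row=3, col=5), (row=4, col=4), (row=5, col=3)
  Distance 6: (row=0, col=3), (row=1, col=4), (row=2, col=5), (row=4, col=5), (row=5, col=4)
  Distance 7: (row=0, col=4), (row=1, col=5), (row=5, col=5)
Total reachable: 35 (grid has 35 open cells total)

Answer: Reachable cells: 35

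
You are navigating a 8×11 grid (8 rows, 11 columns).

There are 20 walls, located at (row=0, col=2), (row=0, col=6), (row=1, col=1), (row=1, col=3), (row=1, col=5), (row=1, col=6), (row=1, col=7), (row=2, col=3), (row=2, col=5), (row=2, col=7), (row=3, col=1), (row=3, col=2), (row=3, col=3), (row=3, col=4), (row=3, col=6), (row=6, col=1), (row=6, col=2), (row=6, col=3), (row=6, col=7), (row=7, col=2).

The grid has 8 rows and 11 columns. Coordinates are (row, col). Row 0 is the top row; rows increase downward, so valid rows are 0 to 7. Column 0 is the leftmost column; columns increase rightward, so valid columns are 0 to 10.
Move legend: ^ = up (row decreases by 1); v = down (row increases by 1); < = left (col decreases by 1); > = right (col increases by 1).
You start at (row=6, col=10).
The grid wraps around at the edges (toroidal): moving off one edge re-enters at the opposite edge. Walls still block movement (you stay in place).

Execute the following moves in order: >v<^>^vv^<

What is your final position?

Answer: Final position: (row=6, col=10)

Derivation:
Start: (row=6, col=10)
  > (right): (row=6, col=10) -> (row=6, col=0)
  v (down): (row=6, col=0) -> (row=7, col=0)
  < (left): (row=7, col=0) -> (row=7, col=10)
  ^ (up): (row=7, col=10) -> (row=6, col=10)
  > (right): (row=6, col=10) -> (row=6, col=0)
  ^ (up): (row=6, col=0) -> (row=5, col=0)
  v (down): (row=5, col=0) -> (row=6, col=0)
  v (down): (row=6, col=0) -> (row=7, col=0)
  ^ (up): (row=7, col=0) -> (row=6, col=0)
  < (left): (row=6, col=0) -> (row=6, col=10)
Final: (row=6, col=10)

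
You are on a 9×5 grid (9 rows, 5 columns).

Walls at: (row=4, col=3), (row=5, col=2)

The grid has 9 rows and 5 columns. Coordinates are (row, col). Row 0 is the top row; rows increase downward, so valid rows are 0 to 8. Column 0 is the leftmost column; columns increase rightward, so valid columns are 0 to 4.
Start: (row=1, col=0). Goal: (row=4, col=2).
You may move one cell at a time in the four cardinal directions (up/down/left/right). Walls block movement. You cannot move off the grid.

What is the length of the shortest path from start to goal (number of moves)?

Answer: Shortest path length: 5

Derivation:
BFS from (row=1, col=0) until reaching (row=4, col=2):
  Distance 0: (row=1, col=0)
  Distance 1: (row=0, col=0), (row=1, col=1), (row=2, col=0)
  Distance 2: (row=0, col=1), (row=1, col=2), (row=2, col=1), (row=3, col=0)
  Distance 3: (row=0, col=2), (row=1, col=3), (row=2, col=2), (row=3, col=1), (row=4, col=0)
  Distance 4: (row=0, col=3), (row=1, col=4), (row=2, col=3), (row=3, col=2), (row=4, col=1), (row=5, col=0)
  Distance 5: (row=0, col=4), (row=2, col=4), (row=3, col=3), (row=4, col=2), (row=5, col=1), (row=6, col=0)  <- goal reached here
One shortest path (5 moves): (row=1, col=0) -> (row=1, col=1) -> (row=1, col=2) -> (row=2, col=2) -> (row=3, col=2) -> (row=4, col=2)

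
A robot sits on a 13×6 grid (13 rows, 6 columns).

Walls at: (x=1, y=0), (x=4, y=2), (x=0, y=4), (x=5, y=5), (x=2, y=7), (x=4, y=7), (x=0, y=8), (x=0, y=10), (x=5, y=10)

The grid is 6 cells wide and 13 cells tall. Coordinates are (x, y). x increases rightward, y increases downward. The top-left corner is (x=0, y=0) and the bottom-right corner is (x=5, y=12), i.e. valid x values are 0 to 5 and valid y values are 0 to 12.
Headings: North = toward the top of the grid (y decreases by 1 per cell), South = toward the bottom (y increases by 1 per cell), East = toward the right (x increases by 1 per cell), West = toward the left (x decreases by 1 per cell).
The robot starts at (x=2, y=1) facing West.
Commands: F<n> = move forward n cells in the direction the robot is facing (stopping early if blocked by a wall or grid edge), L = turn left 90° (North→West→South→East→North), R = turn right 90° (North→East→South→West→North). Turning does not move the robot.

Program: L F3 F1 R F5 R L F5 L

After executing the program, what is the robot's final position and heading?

Answer: Final position: (x=0, y=5), facing South

Derivation:
Start: (x=2, y=1), facing West
  L: turn left, now facing South
  F3: move forward 3, now at (x=2, y=4)
  F1: move forward 1, now at (x=2, y=5)
  R: turn right, now facing West
  F5: move forward 2/5 (blocked), now at (x=0, y=5)
  R: turn right, now facing North
  L: turn left, now facing West
  F5: move forward 0/5 (blocked), now at (x=0, y=5)
  L: turn left, now facing South
Final: (x=0, y=5), facing South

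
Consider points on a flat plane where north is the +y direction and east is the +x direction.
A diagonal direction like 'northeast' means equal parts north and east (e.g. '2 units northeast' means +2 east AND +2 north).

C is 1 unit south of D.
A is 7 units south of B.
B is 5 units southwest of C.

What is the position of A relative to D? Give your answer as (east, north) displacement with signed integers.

Place D at the origin (east=0, north=0).
  C is 1 unit south of D: delta (east=+0, north=-1); C at (east=0, north=-1).
  B is 5 units southwest of C: delta (east=-5, north=-5); B at (east=-5, north=-6).
  A is 7 units south of B: delta (east=+0, north=-7); A at (east=-5, north=-13).
Therefore A relative to D: (east=-5, north=-13).

Answer: A is at (east=-5, north=-13) relative to D.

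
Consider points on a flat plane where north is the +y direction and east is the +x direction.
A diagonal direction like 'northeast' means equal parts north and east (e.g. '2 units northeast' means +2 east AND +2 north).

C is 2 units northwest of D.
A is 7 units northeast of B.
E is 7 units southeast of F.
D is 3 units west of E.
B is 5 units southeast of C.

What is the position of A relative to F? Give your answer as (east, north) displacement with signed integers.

Answer: A is at (east=14, north=-3) relative to F.

Derivation:
Place F at the origin (east=0, north=0).
  E is 7 units southeast of F: delta (east=+7, north=-7); E at (east=7, north=-7).
  D is 3 units west of E: delta (east=-3, north=+0); D at (east=4, north=-7).
  C is 2 units northwest of D: delta (east=-2, north=+2); C at (east=2, north=-5).
  B is 5 units southeast of C: delta (east=+5, north=-5); B at (east=7, north=-10).
  A is 7 units northeast of B: delta (east=+7, north=+7); A at (east=14, north=-3).
Therefore A relative to F: (east=14, north=-3).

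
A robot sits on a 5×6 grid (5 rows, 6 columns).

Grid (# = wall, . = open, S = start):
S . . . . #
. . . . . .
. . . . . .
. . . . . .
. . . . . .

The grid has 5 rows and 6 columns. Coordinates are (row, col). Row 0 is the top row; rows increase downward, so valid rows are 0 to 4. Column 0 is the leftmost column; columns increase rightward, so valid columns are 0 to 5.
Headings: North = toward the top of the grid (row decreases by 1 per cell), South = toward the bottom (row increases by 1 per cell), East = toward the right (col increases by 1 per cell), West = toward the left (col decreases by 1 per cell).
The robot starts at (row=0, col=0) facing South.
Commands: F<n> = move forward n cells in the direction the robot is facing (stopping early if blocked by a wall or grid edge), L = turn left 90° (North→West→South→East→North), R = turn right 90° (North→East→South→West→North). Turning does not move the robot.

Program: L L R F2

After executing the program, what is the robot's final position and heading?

Answer: Final position: (row=0, col=2), facing East

Derivation:
Start: (row=0, col=0), facing South
  L: turn left, now facing East
  L: turn left, now facing North
  R: turn right, now facing East
  F2: move forward 2, now at (row=0, col=2)
Final: (row=0, col=2), facing East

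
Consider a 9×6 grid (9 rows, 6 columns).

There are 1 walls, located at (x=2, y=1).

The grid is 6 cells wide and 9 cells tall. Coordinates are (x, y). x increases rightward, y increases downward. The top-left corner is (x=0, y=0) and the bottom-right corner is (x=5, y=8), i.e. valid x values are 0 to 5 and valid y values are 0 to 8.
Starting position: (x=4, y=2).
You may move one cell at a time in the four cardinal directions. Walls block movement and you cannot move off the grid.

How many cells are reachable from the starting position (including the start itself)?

Answer: Reachable cells: 53

Derivation:
BFS flood-fill from (x=4, y=2):
  Distance 0: (x=4, y=2)
  Distance 1: (x=4, y=1), (x=3, y=2), (x=5, y=2), (x=4, y=3)
  Distance 2: (x=4, y=0), (x=3, y=1), (x=5, y=1), (x=2, y=2), (x=3, y=3), (x=5, y=3), (x=4, y=4)
  Distance 3: (x=3, y=0), (x=5, y=0), (x=1, y=2), (x=2, y=3), (x=3, y=4), (x=5, y=4), (x=4, y=5)
  Distance 4: (x=2, y=0), (x=1, y=1), (x=0, y=2), (x=1, y=3), (x=2, y=4), (x=3, y=5), (x=5, y=5), (x=4, y=6)
  Distance 5: (x=1, y=0), (x=0, y=1), (x=0, y=3), (x=1, y=4), (x=2, y=5), (x=3, y=6), (x=5, y=6), (x=4, y=7)
  Distance 6: (x=0, y=0), (x=0, y=4), (x=1, y=5), (x=2, y=6), (x=3, y=7), (x=5, y=7), (x=4, y=8)
  Distance 7: (x=0, y=5), (x=1, y=6), (x=2, y=7), (x=3, y=8), (x=5, y=8)
  Distance 8: (x=0, y=6), (x=1, y=7), (x=2, y=8)
  Distance 9: (x=0, y=7), (x=1, y=8)
  Distance 10: (x=0, y=8)
Total reachable: 53 (grid has 53 open cells total)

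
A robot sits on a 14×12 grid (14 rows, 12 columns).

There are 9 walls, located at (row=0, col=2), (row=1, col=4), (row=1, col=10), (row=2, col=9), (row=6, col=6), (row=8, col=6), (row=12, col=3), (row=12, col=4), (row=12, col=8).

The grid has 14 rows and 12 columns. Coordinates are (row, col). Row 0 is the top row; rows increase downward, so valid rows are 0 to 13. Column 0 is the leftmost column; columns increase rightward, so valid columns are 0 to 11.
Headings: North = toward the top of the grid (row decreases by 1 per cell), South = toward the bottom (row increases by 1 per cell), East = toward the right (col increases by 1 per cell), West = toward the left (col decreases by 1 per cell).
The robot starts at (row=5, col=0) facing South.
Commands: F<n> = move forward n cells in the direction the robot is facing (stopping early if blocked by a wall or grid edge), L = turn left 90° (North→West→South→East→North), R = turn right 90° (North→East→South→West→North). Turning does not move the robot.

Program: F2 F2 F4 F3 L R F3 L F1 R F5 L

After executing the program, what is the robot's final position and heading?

Start: (row=5, col=0), facing South
  F2: move forward 2, now at (row=7, col=0)
  F2: move forward 2, now at (row=9, col=0)
  F4: move forward 4, now at (row=13, col=0)
  F3: move forward 0/3 (blocked), now at (row=13, col=0)
  L: turn left, now facing East
  R: turn right, now facing South
  F3: move forward 0/3 (blocked), now at (row=13, col=0)
  L: turn left, now facing East
  F1: move forward 1, now at (row=13, col=1)
  R: turn right, now facing South
  F5: move forward 0/5 (blocked), now at (row=13, col=1)
  L: turn left, now facing East
Final: (row=13, col=1), facing East

Answer: Final position: (row=13, col=1), facing East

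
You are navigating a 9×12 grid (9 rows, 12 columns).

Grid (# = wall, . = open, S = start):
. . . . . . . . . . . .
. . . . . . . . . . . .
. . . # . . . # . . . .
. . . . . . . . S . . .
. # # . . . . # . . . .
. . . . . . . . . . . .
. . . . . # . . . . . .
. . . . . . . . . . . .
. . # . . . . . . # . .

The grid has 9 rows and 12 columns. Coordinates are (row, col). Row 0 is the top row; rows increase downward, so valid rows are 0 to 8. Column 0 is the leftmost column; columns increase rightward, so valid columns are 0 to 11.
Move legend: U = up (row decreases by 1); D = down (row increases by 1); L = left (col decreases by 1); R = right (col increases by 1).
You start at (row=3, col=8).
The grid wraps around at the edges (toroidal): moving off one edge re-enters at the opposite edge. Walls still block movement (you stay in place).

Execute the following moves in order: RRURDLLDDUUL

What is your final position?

Start: (row=3, col=8)
  R (right): (row=3, col=8) -> (row=3, col=9)
  R (right): (row=3, col=9) -> (row=3, col=10)
  U (up): (row=3, col=10) -> (row=2, col=10)
  R (right): (row=2, col=10) -> (row=2, col=11)
  D (down): (row=2, col=11) -> (row=3, col=11)
  L (left): (row=3, col=11) -> (row=3, col=10)
  L (left): (row=3, col=10) -> (row=3, col=9)
  D (down): (row=3, col=9) -> (row=4, col=9)
  D (down): (row=4, col=9) -> (row=5, col=9)
  U (up): (row=5, col=9) -> (row=4, col=9)
  U (up): (row=4, col=9) -> (row=3, col=9)
  L (left): (row=3, col=9) -> (row=3, col=8)
Final: (row=3, col=8)

Answer: Final position: (row=3, col=8)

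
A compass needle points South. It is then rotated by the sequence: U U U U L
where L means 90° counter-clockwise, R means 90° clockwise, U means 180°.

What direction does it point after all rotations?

Answer: Final heading: East

Derivation:
Start: South
  U (U-turn (180°)) -> North
  U (U-turn (180°)) -> South
  U (U-turn (180°)) -> North
  U (U-turn (180°)) -> South
  L (left (90° counter-clockwise)) -> East
Final: East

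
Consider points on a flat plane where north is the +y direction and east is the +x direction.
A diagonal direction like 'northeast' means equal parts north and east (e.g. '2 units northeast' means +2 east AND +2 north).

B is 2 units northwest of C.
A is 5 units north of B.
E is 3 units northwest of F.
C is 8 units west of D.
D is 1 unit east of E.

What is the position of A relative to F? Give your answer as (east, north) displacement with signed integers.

Place F at the origin (east=0, north=0).
  E is 3 units northwest of F: delta (east=-3, north=+3); E at (east=-3, north=3).
  D is 1 unit east of E: delta (east=+1, north=+0); D at (east=-2, north=3).
  C is 8 units west of D: delta (east=-8, north=+0); C at (east=-10, north=3).
  B is 2 units northwest of C: delta (east=-2, north=+2); B at (east=-12, north=5).
  A is 5 units north of B: delta (east=+0, north=+5); A at (east=-12, north=10).
Therefore A relative to F: (east=-12, north=10).

Answer: A is at (east=-12, north=10) relative to F.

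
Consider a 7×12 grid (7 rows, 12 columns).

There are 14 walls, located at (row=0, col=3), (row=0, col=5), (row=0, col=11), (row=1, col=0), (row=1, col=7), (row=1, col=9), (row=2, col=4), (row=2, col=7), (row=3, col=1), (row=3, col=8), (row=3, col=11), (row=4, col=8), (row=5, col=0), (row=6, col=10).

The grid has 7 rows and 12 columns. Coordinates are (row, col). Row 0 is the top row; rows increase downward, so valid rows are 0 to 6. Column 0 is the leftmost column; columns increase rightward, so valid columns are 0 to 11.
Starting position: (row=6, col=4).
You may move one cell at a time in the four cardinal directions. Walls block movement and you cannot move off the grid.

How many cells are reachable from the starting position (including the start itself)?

BFS flood-fill from (row=6, col=4):
  Distance 0: (row=6, col=4)
  Distance 1: (row=5, col=4), (row=6, col=3), (row=6, col=5)
  Distance 2: (row=4, col=4), (row=5, col=3), (row=5, col=5), (row=6, col=2), (row=6, col=6)
  Distance 3: (row=3, col=4), (row=4, col=3), (row=4, col=5), (row=5, col=2), (row=5, col=6), (row=6, col=1), (row=6, col=7)
  Distance 4: (row=3, col=3), (row=3, col=5), (row=4, col=2), (row=4, col=6), (row=5, col=1), (row=5, col=7), (row=6, col=0), (row=6, col=8)
  Distance 5: (row=2, col=3), (row=2, col=5), (row=3, col=2), (row=3, col=6), (row=4, col=1), (row=4, col=7), (row=5, col=8), (row=6, col=9)
  Distance 6: (row=1, col=3), (row=1, col=5), (row=2, col=2), (row=2, col=6), (row=3, col=7), (row=4, col=0), (row=5, col=9)
  Distance 7: (row=1, col=2), (row=1, col=4), (row=1, col=6), (row=2, col=1), (row=3, col=0), (row=4, col=9), (row=5, col=10)
  Distance 8: (row=0, col=2), (row=0, col=4), (row=0, col=6), (row=1, col=1), (row=2, col=0), (row=3, col=9), (row=4, col=10), (row=5, col=11)
  Distance 9: (row=0, col=1), (row=0, col=7), (row=2, col=9), (row=3, col=10), (row=4, col=11), (row=6, col=11)
  Distance 10: (row=0, col=0), (row=0, col=8), (row=2, col=8), (row=2, col=10)
  Distance 11: (row=0, col=9), (row=1, col=8), (row=1, col=10), (row=2, col=11)
  Distance 12: (row=0, col=10), (row=1, col=11)
Total reachable: 70 (grid has 70 open cells total)

Answer: Reachable cells: 70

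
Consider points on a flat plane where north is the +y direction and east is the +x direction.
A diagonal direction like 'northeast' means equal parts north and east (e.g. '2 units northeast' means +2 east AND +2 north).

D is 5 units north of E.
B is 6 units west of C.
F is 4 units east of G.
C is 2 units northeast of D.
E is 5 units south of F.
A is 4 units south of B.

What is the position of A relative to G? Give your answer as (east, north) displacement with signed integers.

Answer: A is at (east=0, north=-2) relative to G.

Derivation:
Place G at the origin (east=0, north=0).
  F is 4 units east of G: delta (east=+4, north=+0); F at (east=4, north=0).
  E is 5 units south of F: delta (east=+0, north=-5); E at (east=4, north=-5).
  D is 5 units north of E: delta (east=+0, north=+5); D at (east=4, north=0).
  C is 2 units northeast of D: delta (east=+2, north=+2); C at (east=6, north=2).
  B is 6 units west of C: delta (east=-6, north=+0); B at (east=0, north=2).
  A is 4 units south of B: delta (east=+0, north=-4); A at (east=0, north=-2).
Therefore A relative to G: (east=0, north=-2).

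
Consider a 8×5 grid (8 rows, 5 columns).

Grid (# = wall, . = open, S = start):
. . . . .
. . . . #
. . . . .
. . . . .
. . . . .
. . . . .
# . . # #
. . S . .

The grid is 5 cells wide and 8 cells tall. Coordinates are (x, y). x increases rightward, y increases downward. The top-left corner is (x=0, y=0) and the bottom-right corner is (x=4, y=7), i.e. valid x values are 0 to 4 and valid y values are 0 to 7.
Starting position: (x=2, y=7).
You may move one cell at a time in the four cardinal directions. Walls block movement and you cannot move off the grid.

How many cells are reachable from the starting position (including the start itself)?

Answer: Reachable cells: 36

Derivation:
BFS flood-fill from (x=2, y=7):
  Distance 0: (x=2, y=7)
  Distance 1: (x=2, y=6), (x=1, y=7), (x=3, y=7)
  Distance 2: (x=2, y=5), (x=1, y=6), (x=0, y=7), (x=4, y=7)
  Distance 3: (x=2, y=4), (x=1, y=5), (x=3, y=5)
  Distance 4: (x=2, y=3), (x=1, y=4), (x=3, y=4), (x=0, y=5), (x=4, y=5)
  Distance 5: (x=2, y=2), (x=1, y=3), (x=3, y=3), (x=0, y=4), (x=4, y=4)
  Distance 6: (x=2, y=1), (x=1, y=2), (x=3, y=2), (x=0, y=3), (x=4, y=3)
  Distance 7: (x=2, y=0), (x=1, y=1), (x=3, y=1), (x=0, y=2), (x=4, y=2)
  Distance 8: (x=1, y=0), (x=3, y=0), (x=0, y=1)
  Distance 9: (x=0, y=0), (x=4, y=0)
Total reachable: 36 (grid has 36 open cells total)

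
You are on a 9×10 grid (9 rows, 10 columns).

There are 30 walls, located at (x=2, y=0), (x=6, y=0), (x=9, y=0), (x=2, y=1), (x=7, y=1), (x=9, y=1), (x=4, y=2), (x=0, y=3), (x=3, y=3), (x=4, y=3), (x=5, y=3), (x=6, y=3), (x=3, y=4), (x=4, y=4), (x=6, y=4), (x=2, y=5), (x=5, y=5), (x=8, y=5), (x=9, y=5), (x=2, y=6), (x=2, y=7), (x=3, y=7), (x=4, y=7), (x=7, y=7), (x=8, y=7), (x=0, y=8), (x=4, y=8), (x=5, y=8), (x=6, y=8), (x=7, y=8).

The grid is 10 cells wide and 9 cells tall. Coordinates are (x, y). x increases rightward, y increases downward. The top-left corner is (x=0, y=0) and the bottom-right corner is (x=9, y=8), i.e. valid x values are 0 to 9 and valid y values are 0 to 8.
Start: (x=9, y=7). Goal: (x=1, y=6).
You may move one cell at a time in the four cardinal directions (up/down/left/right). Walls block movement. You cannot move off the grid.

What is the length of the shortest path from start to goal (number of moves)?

Answer: Shortest path length: 19

Derivation:
BFS from (x=9, y=7) until reaching (x=1, y=6):
  Distance 0: (x=9, y=7)
  Distance 1: (x=9, y=6), (x=9, y=8)
  Distance 2: (x=8, y=6), (x=8, y=8)
  Distance 3: (x=7, y=6)
  Distance 4: (x=7, y=5), (x=6, y=6)
  Distance 5: (x=7, y=4), (x=6, y=5), (x=5, y=6), (x=6, y=7)
  Distance 6: (x=7, y=3), (x=8, y=4), (x=4, y=6), (x=5, y=7)
  Distance 7: (x=7, y=2), (x=8, y=3), (x=9, y=4), (x=4, y=5), (x=3, y=6)
  Distance 8: (x=6, y=2), (x=8, y=2), (x=9, y=3), (x=3, y=5)
  Distance 9: (x=6, y=1), (x=8, y=1), (x=5, y=2), (x=9, y=2)
  Distance 10: (x=8, y=0), (x=5, y=1)
  Distance 11: (x=5, y=0), (x=7, y=0), (x=4, y=1)
  Distance 12: (x=4, y=0), (x=3, y=1)
  Distance 13: (x=3, y=0), (x=3, y=2)
  Distance 14: (x=2, y=2)
  Distance 15: (x=1, y=2), (x=2, y=3)
  Distance 16: (x=1, y=1), (x=0, y=2), (x=1, y=3), (x=2, y=4)
  Distance 17: (x=1, y=0), (x=0, y=1), (x=1, y=4)
  Distance 18: (x=0, y=0), (x=0, y=4), (x=1, y=5)
  Distance 19: (x=0, y=5), (x=1, y=6)  <- goal reached here
One shortest path (19 moves): (x=9, y=7) -> (x=9, y=6) -> (x=8, y=6) -> (x=7, y=6) -> (x=7, y=5) -> (x=7, y=4) -> (x=7, y=3) -> (x=7, y=2) -> (x=6, y=2) -> (x=5, y=2) -> (x=5, y=1) -> (x=4, y=1) -> (x=3, y=1) -> (x=3, y=2) -> (x=2, y=2) -> (x=1, y=2) -> (x=1, y=3) -> (x=1, y=4) -> (x=1, y=5) -> (x=1, y=6)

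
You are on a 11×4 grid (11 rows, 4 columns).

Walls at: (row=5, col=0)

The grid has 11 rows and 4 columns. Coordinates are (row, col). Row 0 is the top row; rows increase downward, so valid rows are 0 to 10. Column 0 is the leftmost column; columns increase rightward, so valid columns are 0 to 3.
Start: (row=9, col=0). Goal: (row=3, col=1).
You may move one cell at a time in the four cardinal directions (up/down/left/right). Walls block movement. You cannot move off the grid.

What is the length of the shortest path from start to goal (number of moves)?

Answer: Shortest path length: 7

Derivation:
BFS from (row=9, col=0) until reaching (row=3, col=1):
  Distance 0: (row=9, col=0)
  Distance 1: (row=8, col=0), (row=9, col=1), (row=10, col=0)
  Distance 2: (row=7, col=0), (row=8, col=1), (row=9, col=2), (row=10, col=1)
  Distance 3: (row=6, col=0), (row=7, col=1), (row=8, col=2), (row=9, col=3), (row=10, col=2)
  Distance 4: (row=6, col=1), (row=7, col=2), (row=8, col=3), (row=10, col=3)
  Distance 5: (row=5, col=1), (row=6, col=2), (row=7, col=3)
  Distance 6: (row=4, col=1), (row=5, col=2), (row=6, col=3)
  Distance 7: (row=3, col=1), (row=4, col=0), (row=4, col=2), (row=5, col=3)  <- goal reached here
One shortest path (7 moves): (row=9, col=0) -> (row=9, col=1) -> (row=8, col=1) -> (row=7, col=1) -> (row=6, col=1) -> (row=5, col=1) -> (row=4, col=1) -> (row=3, col=1)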